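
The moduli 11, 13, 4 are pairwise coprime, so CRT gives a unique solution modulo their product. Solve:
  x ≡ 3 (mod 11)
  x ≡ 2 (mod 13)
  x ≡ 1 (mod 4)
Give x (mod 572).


Moduli 11, 13, 4 are pairwise coprime; by CRT there is a unique solution modulo M = 11 · 13 · 4 = 572.
Solve pairwise, accumulating the modulus:
  Start with x ≡ 3 (mod 11).
  Combine with x ≡ 2 (mod 13): since gcd(11, 13) = 1, we get a unique residue mod 143.
    Write x = 3 + 11·t and substitute into x ≡ 2 (mod 13): 11·t ≡ 2 − 3 = -1 (mod 13).
    Reduce coefficients mod 13: 11·t ≡ 12 (mod 13).
    The inverse of 11 mod 13 is 6 (since 11·6 = 66 = 5·13 + 1), so t ≡ 6·12 = 72 ≡ 7 (mod 13).
    Then x = 3 + 11·7 = 80, valid modulo lcm(11, 13) = 143: x ≡ 80 (mod 143).
  Combine with x ≡ 1 (mod 4): since gcd(143, 4) = 1, we get a unique residue mod 572.
    Write x = 80 + 143·t and substitute into x ≡ 1 (mod 4): 143·t ≡ 1 − 80 = -79 (mod 4).
    Reduce coefficients mod 4: 3·t ≡ 1 (mod 4).
    The inverse of 3 mod 4 is 3 (since 3·3 = 9 = 2·4 + 1), so t ≡ 3·1 = 3 ≡ 3 (mod 4).
    Then x = 80 + 143·3 = 509, valid modulo lcm(143, 4) = 572: x ≡ 509 (mod 572).
Verify: 509 mod 11 = 3 ✓, 509 mod 13 = 2 ✓, 509 mod 4 = 1 ✓.

x ≡ 509 (mod 572).


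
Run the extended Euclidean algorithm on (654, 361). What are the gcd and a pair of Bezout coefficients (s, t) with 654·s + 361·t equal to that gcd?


Euclidean algorithm on (654, 361) — divide until remainder is 0:
  654 = 1 · 361 + 293
  361 = 1 · 293 + 68
  293 = 4 · 68 + 21
  68 = 3 · 21 + 5
  21 = 4 · 5 + 1
  5 = 5 · 1 + 0
gcd(654, 361) = 1.
Track Bezout coefficients alongside the remainders: start with r₀ = 654 = a·1 + b·0 (s = 1, t = 0) and r₁ = 361 = a·0 + b·1 (s = 0, t = 1); each new remainder r_{k+1} = r_{k-1} − q_k·r_k inherits s_{k+1} = s_{k-1} − q_k·s_k, t_{k+1} = t_{k-1} − q_k·t_k, so r_k = a·s_k + b·t_k at every step:
  q = 1: r = 293, s = 1 − 1·0 = 1, t = 0 − 1·1 = -1  (check: 654·1 + 361·(-1) = 293)
  q = 1: r = 68, s = 0 − 1·1 = -1, t = 1 − 1·(-1) = 2  (check: 654·(-1) + 361·2 = 68)
  q = 4: r = 21, s = 1 − 4·(-1) = 5, t = -1 − 4·2 = -9  (check: 654·5 + 361·(-9) = 21)
  q = 3: r = 5, s = -1 − 3·5 = -16, t = 2 − 3·(-9) = 29  (check: 654·(-16) + 361·29 = 5)
  q = 4: r = 1, s = 5 − 4·(-16) = 69, t = -9 − 4·29 = -125  (check: 654·69 + 361·(-125) = 1)
The row with r = 1 (the gcd) gives the Bezout coefficients s = 69, t = -125.
Result: 654 · (69) + 361 · (-125) = 1.

gcd(654, 361) = 1; s = 69, t = -125 (check: 654·69 + 361·(-125) = 1).


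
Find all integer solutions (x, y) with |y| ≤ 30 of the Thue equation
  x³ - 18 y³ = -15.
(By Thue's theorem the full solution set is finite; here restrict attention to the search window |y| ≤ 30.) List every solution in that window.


The equation is x³ - 18y³ = -15. For fixed y, x³ = 18·y³ − 15, so a solution requires the RHS to be a perfect cube.
Strategy: iterate y from -30 to 30, compute RHS = 18·y³ − 15, and check whether it is a (positive or negative) perfect cube.
Check small values of y:
  y = 0: RHS = -15 is not a perfect cube.
  y = 1: RHS = 3 is not a perfect cube.
  y = -1: RHS = -33 is not a perfect cube.
  y = 2: RHS = 129 is not a perfect cube.
  y = -2: RHS = -159 is not a perfect cube.
  y = 3: RHS = 471 is not a perfect cube.
  y = -3: RHS = -501 is not a perfect cube.
Continuing the search up to |y| = 30 finds no solutions either.
No (x, y) in the scanned range satisfies the equation.

No integer solutions with |y| ≤ 30.


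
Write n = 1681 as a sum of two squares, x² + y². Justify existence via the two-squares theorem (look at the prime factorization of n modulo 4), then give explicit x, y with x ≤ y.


Step 1: Factor n = 1681 = 41^2.
Step 2: Check the mod-4 condition on each prime factor: 41 ≡ 1 (mod 4), exponent 2.
All primes ≡ 3 (mod 4) appear to even exponent (or don't appear), so by the two-squares theorem n IS expressible as a sum of two squares.
Step 3: Build a representation. Here n = 41 · 41 is a product of primes ≡ 1 (mod 4). Each prime p ≡ 1 (mod 4) is itself a sum of two squares; find a² by testing p − a² for a perfect square:
  41: 41 − 1² = 40, 41 − 2² = 37, 41 − 3² = 32, 41 − 4² = 25 = 5² ⇒ 41 = 4² + 5².
  Combine using the Brahmagupta–Fibonacci identity (a² + b²)(c² + d²) = (ac − bd)² + (ad + bc)² = (ac + bd)² + (ad − bc)²:
  41 · 41 = 1681: from (4² + 5²)(4² + 5²), take (4·4 − 5·5, 4·5 + 5·4) = (16 − 25, 20 + 20) = (-9, 40); dropping signs (only squares matter) gives (9, 40); check 9² + 40² = 81 + 1600 = 1681 ✓.
Step 4: Order so x ≤ y and verify: 9² + 40² = 81 + 1600 = 1681 = n. ✓

n = 1681 = 9² + 40² (one valid representation with x ≤ y).


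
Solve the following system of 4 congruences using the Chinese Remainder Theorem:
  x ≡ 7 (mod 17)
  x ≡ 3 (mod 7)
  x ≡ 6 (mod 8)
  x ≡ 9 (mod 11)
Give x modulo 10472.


Product of moduli M = 17 · 7 · 8 · 11 = 10472.
Merge one congruence at a time:
  Start: x ≡ 7 (mod 17).
  Combine with x ≡ 3 (mod 7); new modulus lcm = 119.
    Write x = 7 + 17·t and substitute into x ≡ 3 (mod 7): 17·t ≡ 3 − 7 = -4 (mod 7).
    Reduce coefficients mod 7: 3·t ≡ 3 (mod 7).
    The inverse of 3 mod 7 is 5 (since 3·5 = 15 = 2·7 + 1), so t ≡ 5·3 = 15 ≡ 1 (mod 7).
    Then x = 7 + 17·1 = 24, valid modulo lcm(17, 7) = 119: x ≡ 24 (mod 119).
  Combine with x ≡ 6 (mod 8); new modulus lcm = 952.
    Write x = 24 + 119·t and substitute into x ≡ 6 (mod 8): 119·t ≡ 6 − 24 = -18 (mod 8).
    Reduce coefficients mod 8: 7·t ≡ 6 (mod 8).
    The inverse of 7 mod 8 is 7 (since 7·7 = 49 = 6·8 + 1), so t ≡ 7·6 = 42 ≡ 2 (mod 8).
    Then x = 24 + 119·2 = 262, valid modulo lcm(119, 8) = 952: x ≡ 262 (mod 952).
  Combine with x ≡ 9 (mod 11); new modulus lcm = 10472.
    Write x = 262 + 952·t and substitute into x ≡ 9 (mod 11): 952·t ≡ 9 − 262 = -253 (mod 11).
    Reduce coefficients mod 11: 6·t ≡ 0 (mod 11).
    The inverse of 6 mod 11 is 2 (since 6·2 = 12 = 1·11 + 1), so t ≡ 2·0 = 0 ≡ 0 (mod 11).
    Then x = 262 + 952·0 = 262, valid modulo lcm(952, 11) = 10472: x ≡ 262 (mod 10472).
Verify against each original: 262 mod 17 = 7, 262 mod 7 = 3, 262 mod 8 = 6, 262 mod 11 = 9.

x ≡ 262 (mod 10472).


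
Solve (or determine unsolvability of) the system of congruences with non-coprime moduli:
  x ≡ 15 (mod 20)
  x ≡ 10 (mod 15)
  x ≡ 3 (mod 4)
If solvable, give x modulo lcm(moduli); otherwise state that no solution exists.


Moduli 20, 15, 4 are not pairwise coprime, so CRT works modulo lcm(m_i) when all pairwise compatibility conditions hold.
Pairwise compatibility: gcd(m_i, m_j) must divide a_i - a_j for every pair.
Merge one congruence at a time:
  Start: x ≡ 15 (mod 20).
  Combine with x ≡ 10 (mod 15): gcd(20, 15) = 5; 10 - 15 = -5, which IS divisible by 5, so compatible.
    Write x = 15 + 20·t and substitute into x ≡ 10 (mod 15): 20·t ≡ 10 − 15 = -5 (mod 15).
    Divide the congruence (and modulus) by g = 5: 4·t ≡ -1 (mod 3).
    Reduce coefficients mod 3: 1·t ≡ 2 (mod 3).
    So t ≡ 2 (mod 3).
    Then x = 15 + 20·2 = 55, valid modulo lcm(20, 15) = 60: x ≡ 55 (mod 60).
  Combine with x ≡ 3 (mod 4): gcd(60, 4) = 4; 3 - 55 = -52, which IS divisible by 4, so compatible.
    Write x = 55 + 60·t and substitute into x ≡ 3 (mod 4): 60·t ≡ 3 − 55 = -52 (mod 4).
    Divide the congruence (and modulus) by g = 4: 15·t ≡ -13 (mod 1).
    Modulo 1 every t works; take t = 0.
    Then x = 55 + 60·0 = 55, valid modulo lcm(60, 4) = 60: x ≡ 55 (mod 60).
Verify: 55 mod 20 = 15, 55 mod 15 = 10, 55 mod 4 = 3.

x ≡ 55 (mod 60).


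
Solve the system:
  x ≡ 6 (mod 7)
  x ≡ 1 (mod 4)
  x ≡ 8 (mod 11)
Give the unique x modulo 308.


Moduli 7, 4, 11 are pairwise coprime; by CRT there is a unique solution modulo M = 7 · 4 · 11 = 308.
Solve pairwise, accumulating the modulus:
  Start with x ≡ 6 (mod 7).
  Combine with x ≡ 1 (mod 4): since gcd(7, 4) = 1, we get a unique residue mod 28.
    Write x = 6 + 7·t and substitute into x ≡ 1 (mod 4): 7·t ≡ 1 − 6 = -5 (mod 4).
    Reduce coefficients mod 4: 3·t ≡ 3 (mod 4).
    The inverse of 3 mod 4 is 3 (since 3·3 = 9 = 2·4 + 1), so t ≡ 3·3 = 9 ≡ 1 (mod 4).
    Then x = 6 + 7·1 = 13, valid modulo lcm(7, 4) = 28: x ≡ 13 (mod 28).
  Combine with x ≡ 8 (mod 11): since gcd(28, 11) = 1, we get a unique residue mod 308.
    Write x = 13 + 28·t and substitute into x ≡ 8 (mod 11): 28·t ≡ 8 − 13 = -5 (mod 11).
    Reduce coefficients mod 11: 6·t ≡ 6 (mod 11).
    The inverse of 6 mod 11 is 2 (since 6·2 = 12 = 1·11 + 1), so t ≡ 2·6 = 12 ≡ 1 (mod 11).
    Then x = 13 + 28·1 = 41, valid modulo lcm(28, 11) = 308: x ≡ 41 (mod 308).
Verify: 41 mod 7 = 6 ✓, 41 mod 4 = 1 ✓, 41 mod 11 = 8 ✓.

x ≡ 41 (mod 308).


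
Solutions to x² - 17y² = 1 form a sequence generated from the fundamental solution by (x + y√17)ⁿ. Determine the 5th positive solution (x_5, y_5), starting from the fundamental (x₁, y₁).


Step 1: Find the fundamental solution (x₁, y₁) of x² - 17y² = 1.
  Expand √17 as a continued fraction. a₀ = ⌊√17⌋ = 4; iterate m_{k+1} = d_k·a_k − m_k, d_{k+1} = (17 − m_{k+1}²)/d_k, a_{k+1} = ⌊(a₀ + m_{k+1})/d_{k+1}⌋ (starting m₀ = 0, d₀ = 1), with convergents p_k = a_k·p_{k-1} + p_{k-2}, q_k = a_k·q_{k-1} + q_{k-2} (p₋₁ = 1, q₋₁ = 0):
  k = 0: a₀ = 4; p₀/q₀ = 4/1; p₀² − 17·q₀² = 16 − 17 = -1.
  k = 1: m = 4, d = 1, a = ⌊(4 + 4)/1⌋ = 8; p/q = (8·4 + 1)/(8·1 + 0) = 33/8; p² − 17·q² = 1089 − 1088 = 1.
  The first convergent with p² − 17·q² = 1 gives the fundamental solution (x₁, y₁) = (33, 8).
Step 2: Apply the recurrence (x_{n+1}, y_{n+1}) = (x₁x_n + 17y₁y_n, x₁y_n + y₁x_n) repeatedly.
  From (x_1, y_1) = (33, 8): x_2 = 33·33 + 17·8·8 = 2177; y_2 = 33·8 + 8·33 = 528.
  From (x_2, y_2) = (2177, 528): x_3 = 33·2177 + 17·8·528 = 143649; y_3 = 33·528 + 8·2177 = 34840.
  From (x_3, y_3) = (143649, 34840): x_4 = 33·143649 + 17·8·34840 = 9478657; y_4 = 33·34840 + 8·143649 = 2298912.
  From (x_4, y_4) = (9478657, 2298912): x_5 = 33·9478657 + 17·8·2298912 = 625447713; y_5 = 33·2298912 + 8·9478657 = 151693352.
Step 3: Verify x_5² - 17·y_5² = 391184841696930369 - 391184841696930368 = 1 (should be 1). ✓

(x_1, y_1) = (33, 8); (x_5, y_5) = (625447713, 151693352).


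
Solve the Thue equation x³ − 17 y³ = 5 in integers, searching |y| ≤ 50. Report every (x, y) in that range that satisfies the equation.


The equation is x³ - 17y³ = 5. For fixed y, x³ = 17·y³ + 5, so a solution requires the RHS to be a perfect cube.
Strategy: iterate y from -50 to 50, compute RHS = 17·y³ + 5, and check whether it is a (positive or negative) perfect cube.
Check small values of y:
  y = 0: RHS = 5 is not a perfect cube.
  y = 1: RHS = 22 is not a perfect cube.
  y = -1: RHS = -12 is not a perfect cube.
  y = 2: RHS = 141 is not a perfect cube.
  y = -2: RHS = -131 is not a perfect cube.
  y = 3: RHS = 464 is not a perfect cube.
  y = -3: RHS = -454 is not a perfect cube.
Continuing the search up to |y| = 50 finds no solutions either.
No (x, y) in the scanned range satisfies the equation.

No integer solutions with |y| ≤ 50.


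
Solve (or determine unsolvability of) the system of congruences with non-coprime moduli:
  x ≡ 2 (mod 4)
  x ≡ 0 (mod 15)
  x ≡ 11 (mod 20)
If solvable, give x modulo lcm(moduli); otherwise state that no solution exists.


Moduli 4, 15, 20 are not pairwise coprime, so CRT works modulo lcm(m_i) when all pairwise compatibility conditions hold.
Pairwise compatibility: gcd(m_i, m_j) must divide a_i - a_j for every pair.
Merge one congruence at a time:
  Start: x ≡ 2 (mod 4).
  Combine with x ≡ 0 (mod 15): gcd(4, 15) = 1; 0 - 2 = -2, which IS divisible by 1, so compatible.
    Write x = 2 + 4·t and substitute into x ≡ 0 (mod 15): 4·t ≡ 0 − 2 = -2 (mod 15).
    Reduce coefficients mod 15: 4·t ≡ 13 (mod 15).
    The inverse of 4 mod 15 is 4 (since 4·4 = 16 = 1·15 + 1), so t ≡ 4·13 = 52 ≡ 7 (mod 15).
    Then x = 2 + 4·7 = 30, valid modulo lcm(4, 15) = 60: x ≡ 30 (mod 60).
  Combine with x ≡ 11 (mod 20): gcd(60, 20) = 20, and 11 - 30 = -19 is NOT divisible by 20.
    ⇒ system is inconsistent (no integer solution).

No solution (the system is inconsistent).


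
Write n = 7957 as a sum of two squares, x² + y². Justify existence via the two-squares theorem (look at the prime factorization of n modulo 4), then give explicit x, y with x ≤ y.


Step 1: Factor n = 7957 = 73 · 109.
Step 2: Check the mod-4 condition on each prime factor: 73 ≡ 1 (mod 4), exponent 1; 109 ≡ 1 (mod 4), exponent 1.
All primes ≡ 3 (mod 4) appear to even exponent (or don't appear), so by the two-squares theorem n IS expressible as a sum of two squares.
Step 3: Build a representation. Here n = 73 · 109 is a product of primes ≡ 1 (mod 4). Each prime p ≡ 1 (mod 4) is itself a sum of two squares; find a² by testing p − a² for a perfect square:
  73: 73 − 1² = 72, 73 − 2² = 69, 73 − 3² = 64 = 8² ⇒ 73 = 3² + 8².
  109: 109 − 1² = 108, 109 − 2² = 105, 109 − 3² = 100 = 10² ⇒ 109 = 3² + 10².
  Combine using the Brahmagupta–Fibonacci identity (a² + b²)(c² + d²) = (ac − bd)² + (ad + bc)² = (ac + bd)² + (ad − bc)²:
  73 · 109 = 7957: from (3² + 8²)(3² + 10²), take (3·3 − 8·10, 3·10 + 8·3) = (9 − 80, 30 + 24) = (-71, 54); dropping signs (only squares matter) gives (71, 54); check 71² + 54² = 5041 + 2916 = 7957 ✓.
Step 4: Order so x ≤ y and verify: 54² + 71² = 2916 + 5041 = 7957 = n. ✓

n = 7957 = 54² + 71² (one valid representation with x ≤ y).


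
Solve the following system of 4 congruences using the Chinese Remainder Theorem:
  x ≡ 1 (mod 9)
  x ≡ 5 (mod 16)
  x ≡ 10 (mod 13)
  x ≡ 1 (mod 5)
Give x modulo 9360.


Product of moduli M = 9 · 16 · 13 · 5 = 9360.
Merge one congruence at a time:
  Start: x ≡ 1 (mod 9).
  Combine with x ≡ 5 (mod 16); new modulus lcm = 144.
    Write x = 1 + 9·t and substitute into x ≡ 5 (mod 16): 9·t ≡ 5 − 1 = 4 (mod 16).
    The inverse of 9 mod 16 is 9 (since 9·9 = 81 = 5·16 + 1), so t ≡ 9·4 = 36 ≡ 4 (mod 16).
    Then x = 1 + 9·4 = 37, valid modulo lcm(9, 16) = 144: x ≡ 37 (mod 144).
  Combine with x ≡ 10 (mod 13); new modulus lcm = 1872.
    Write x = 37 + 144·t and substitute into x ≡ 10 (mod 13): 144·t ≡ 10 − 37 = -27 (mod 13).
    Reduce coefficients mod 13: 1·t ≡ 12 (mod 13).
    So t ≡ 12 (mod 13).
    Then x = 37 + 144·12 = 1765, valid modulo lcm(144, 13) = 1872: x ≡ 1765 (mod 1872).
  Combine with x ≡ 1 (mod 5); new modulus lcm = 9360.
    Write x = 1765 + 1872·t and substitute into x ≡ 1 (mod 5): 1872·t ≡ 1 − 1765 = -1764 (mod 5).
    Reduce coefficients mod 5: 2·t ≡ 1 (mod 5).
    The inverse of 2 mod 5 is 3 (since 2·3 = 6 = 1·5 + 1), so t ≡ 3·1 = 3 ≡ 3 (mod 5).
    Then x = 1765 + 1872·3 = 7381, valid modulo lcm(1872, 5) = 9360: x ≡ 7381 (mod 9360).
Verify against each original: 7381 mod 9 = 1, 7381 mod 16 = 5, 7381 mod 13 = 10, 7381 mod 5 = 1.

x ≡ 7381 (mod 9360).


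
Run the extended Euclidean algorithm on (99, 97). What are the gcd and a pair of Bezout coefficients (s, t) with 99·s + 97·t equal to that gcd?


Euclidean algorithm on (99, 97) — divide until remainder is 0:
  99 = 1 · 97 + 2
  97 = 48 · 2 + 1
  2 = 2 · 1 + 0
gcd(99, 97) = 1.
Track Bezout coefficients alongside the remainders: start with r₀ = 99 = a·1 + b·0 (s = 1, t = 0) and r₁ = 97 = a·0 + b·1 (s = 0, t = 1); each new remainder r_{k+1} = r_{k-1} − q_k·r_k inherits s_{k+1} = s_{k-1} − q_k·s_k, t_{k+1} = t_{k-1} − q_k·t_k, so r_k = a·s_k + b·t_k at every step:
  q = 1: r = 2, s = 1 − 1·0 = 1, t = 0 − 1·1 = -1  (check: 99·1 + 97·(-1) = 2)
  q = 48: r = 1, s = 0 − 48·1 = -48, t = 1 − 48·(-1) = 49  (check: 99·(-48) + 97·49 = 1)
The row with r = 1 (the gcd) gives the Bezout coefficients s = -48, t = 49.
Result: 99 · (-48) + 97 · (49) = 1.

gcd(99, 97) = 1; s = -48, t = 49 (check: 99·(-48) + 97·49 = 1).


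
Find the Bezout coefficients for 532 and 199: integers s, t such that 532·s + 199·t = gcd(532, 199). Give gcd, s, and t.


Euclidean algorithm on (532, 199) — divide until remainder is 0:
  532 = 2 · 199 + 134
  199 = 1 · 134 + 65
  134 = 2 · 65 + 4
  65 = 16 · 4 + 1
  4 = 4 · 1 + 0
gcd(532, 199) = 1.
Track Bezout coefficients alongside the remainders: start with r₀ = 532 = a·1 + b·0 (s = 1, t = 0) and r₁ = 199 = a·0 + b·1 (s = 0, t = 1); each new remainder r_{k+1} = r_{k-1} − q_k·r_k inherits s_{k+1} = s_{k-1} − q_k·s_k, t_{k+1} = t_{k-1} − q_k·t_k, so r_k = a·s_k + b·t_k at every step:
  q = 2: r = 134, s = 1 − 2·0 = 1, t = 0 − 2·1 = -2  (check: 532·1 + 199·(-2) = 134)
  q = 1: r = 65, s = 0 − 1·1 = -1, t = 1 − 1·(-2) = 3  (check: 532·(-1) + 199·3 = 65)
  q = 2: r = 4, s = 1 − 2·(-1) = 3, t = -2 − 2·3 = -8  (check: 532·3 + 199·(-8) = 4)
  q = 16: r = 1, s = -1 − 16·3 = -49, t = 3 − 16·(-8) = 131  (check: 532·(-49) + 199·131 = 1)
The row with r = 1 (the gcd) gives the Bezout coefficients s = -49, t = 131.
Result: 532 · (-49) + 199 · (131) = 1.

gcd(532, 199) = 1; s = -49, t = 131 (check: 532·(-49) + 199·131 = 1).


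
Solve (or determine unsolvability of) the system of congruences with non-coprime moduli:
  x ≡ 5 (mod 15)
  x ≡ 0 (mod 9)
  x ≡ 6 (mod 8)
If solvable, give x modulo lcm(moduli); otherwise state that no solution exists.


Moduli 15, 9, 8 are not pairwise coprime, so CRT works modulo lcm(m_i) when all pairwise compatibility conditions hold.
Pairwise compatibility: gcd(m_i, m_j) must divide a_i - a_j for every pair.
Merge one congruence at a time:
  Start: x ≡ 5 (mod 15).
  Combine with x ≡ 0 (mod 9): gcd(15, 9) = 3, and 0 - 5 = -5 is NOT divisible by 3.
    ⇒ system is inconsistent (no integer solution).

No solution (the system is inconsistent).


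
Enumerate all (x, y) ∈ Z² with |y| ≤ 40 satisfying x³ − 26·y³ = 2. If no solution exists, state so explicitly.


The equation is x³ - 26y³ = 2. For fixed y, x³ = 26·y³ + 2, so a solution requires the RHS to be a perfect cube.
Strategy: iterate y from -40 to 40, compute RHS = 26·y³ + 2, and check whether it is a (positive or negative) perfect cube.
Check small values of y:
  y = 0: RHS = 2 is not a perfect cube.
  y = 1: RHS = 28 is not a perfect cube.
  y = -1: RHS = -24 is not a perfect cube.
  y = 2: RHS = 210 is not a perfect cube.
  y = -2: RHS = -206 is not a perfect cube.
  y = 3: RHS = 704 is not a perfect cube.
  y = -3: RHS = -700 is not a perfect cube.
Continuing the search up to |y| = 40 finds no solutions either.
No (x, y) in the scanned range satisfies the equation.

No integer solutions with |y| ≤ 40.


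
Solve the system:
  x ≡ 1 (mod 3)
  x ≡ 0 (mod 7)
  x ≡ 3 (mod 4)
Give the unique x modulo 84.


Moduli 3, 7, 4 are pairwise coprime; by CRT there is a unique solution modulo M = 3 · 7 · 4 = 84.
Solve pairwise, accumulating the modulus:
  Start with x ≡ 1 (mod 3).
  Combine with x ≡ 0 (mod 7): since gcd(3, 7) = 1, we get a unique residue mod 21.
    Write x = 1 + 3·t and substitute into x ≡ 0 (mod 7): 3·t ≡ 0 − 1 = -1 (mod 7).
    Reduce coefficients mod 7: 3·t ≡ 6 (mod 7).
    The inverse of 3 mod 7 is 5 (since 3·5 = 15 = 2·7 + 1), so t ≡ 5·6 = 30 ≡ 2 (mod 7).
    Then x = 1 + 3·2 = 7, valid modulo lcm(3, 7) = 21: x ≡ 7 (mod 21).
  Combine with x ≡ 3 (mod 4): since gcd(21, 4) = 1, we get a unique residue mod 84.
    Write x = 7 + 21·t and substitute into x ≡ 3 (mod 4): 21·t ≡ 3 − 7 = -4 (mod 4).
    Reduce coefficients mod 4: 1·t ≡ 0 (mod 4).
    So t ≡ 0 (mod 4).
    Then x = 7 + 21·0 = 7, valid modulo lcm(21, 4) = 84: x ≡ 7 (mod 84).
Verify: 7 mod 3 = 1 ✓, 7 mod 7 = 0 ✓, 7 mod 4 = 3 ✓.

x ≡ 7 (mod 84).


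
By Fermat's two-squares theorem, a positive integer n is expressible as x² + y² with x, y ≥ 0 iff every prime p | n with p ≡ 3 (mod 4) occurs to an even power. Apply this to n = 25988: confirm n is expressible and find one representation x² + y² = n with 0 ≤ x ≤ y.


Step 1: Factor n = 25988 = 2^2 · 73 · 89.
Step 2: Check the mod-4 condition on each prime factor: 2 = 2 (special); 73 ≡ 1 (mod 4), exponent 1; 89 ≡ 1 (mod 4), exponent 1.
All primes ≡ 3 (mod 4) appear to even exponent (or don't appear), so by the two-squares theorem n IS expressible as a sum of two squares.
Step 3: Build a representation. Group n = k² · m with k = 2 and m = 73 · 89 = 6497 (a product of primes ≡ 1 (mod 4)); a representation of m scales to one of n via (k·x)² + (k·y)² = k²(x² + y²). Each prime p ≡ 1 (mod 4) is itself a sum of two squares; find a² by testing p − a² for a perfect square:
  73: 73 − 1² = 72, 73 − 2² = 69, 73 − 3² = 64 = 8² ⇒ 73 = 3² + 8².
  89: 89 − 1² = 88, 89 − 2² = 85, 89 − 3² = 80, 89 − 4² = 73, 89 − 5² = 64 = 8² ⇒ 89 = 5² + 8².
  Combine using the Brahmagupta–Fibonacci identity (a² + b²)(c² + d²) = (ac − bd)² + (ad + bc)² = (ac + bd)² + (ad − bc)²:
  73 · 89 = 6497: from (3² + 8²)(5² + 8²), take (3·5 − 8·8, 3·8 + 8·5) = (15 − 64, 24 + 40) = (-49, 64); dropping signs (only squares matter) gives (49, 64); check 49² + 64² = 2401 + 4096 = 6497 ✓.
  Scale by k = 2: (2·49, 2·64) = (98, 128).
Step 4: Order so x ≤ y and verify: 98² + 128² = 9604 + 16384 = 25988 = n. ✓

n = 25988 = 98² + 128² (one valid representation with x ≤ y).


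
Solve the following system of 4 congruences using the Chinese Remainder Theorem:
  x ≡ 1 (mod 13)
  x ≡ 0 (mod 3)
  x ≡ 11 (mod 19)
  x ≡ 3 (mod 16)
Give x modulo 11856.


Product of moduli M = 13 · 3 · 19 · 16 = 11856.
Merge one congruence at a time:
  Start: x ≡ 1 (mod 13).
  Combine with x ≡ 0 (mod 3); new modulus lcm = 39.
    Write x = 1 + 13·t and substitute into x ≡ 0 (mod 3): 13·t ≡ 0 − 1 = -1 (mod 3).
    Reduce coefficients mod 3: 1·t ≡ 2 (mod 3).
    So t ≡ 2 (mod 3).
    Then x = 1 + 13·2 = 27, valid modulo lcm(13, 3) = 39: x ≡ 27 (mod 39).
  Combine with x ≡ 11 (mod 19); new modulus lcm = 741.
    Write x = 27 + 39·t and substitute into x ≡ 11 (mod 19): 39·t ≡ 11 − 27 = -16 (mod 19).
    Reduce coefficients mod 19: 1·t ≡ 3 (mod 19).
    So t ≡ 3 (mod 19).
    Then x = 27 + 39·3 = 144, valid modulo lcm(39, 19) = 741: x ≡ 144 (mod 741).
  Combine with x ≡ 3 (mod 16); new modulus lcm = 11856.
    Write x = 144 + 741·t and substitute into x ≡ 3 (mod 16): 741·t ≡ 3 − 144 = -141 (mod 16).
    Reduce coefficients mod 16: 5·t ≡ 3 (mod 16).
    The inverse of 5 mod 16 is 13 (since 5·13 = 65 = 4·16 + 1), so t ≡ 13·3 = 39 ≡ 7 (mod 16).
    Then x = 144 + 741·7 = 5331, valid modulo lcm(741, 16) = 11856: x ≡ 5331 (mod 11856).
Verify against each original: 5331 mod 13 = 1, 5331 mod 3 = 0, 5331 mod 19 = 11, 5331 mod 16 = 3.

x ≡ 5331 (mod 11856).


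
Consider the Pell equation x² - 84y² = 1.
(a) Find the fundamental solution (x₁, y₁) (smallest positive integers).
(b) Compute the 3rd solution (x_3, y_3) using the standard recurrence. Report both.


Step 1: Find the fundamental solution (x₁, y₁) of x² - 84y² = 1.
  Expand √84 as a continued fraction. a₀ = ⌊√84⌋ = 9; iterate m_{k+1} = d_k·a_k − m_k, d_{k+1} = (84 − m_{k+1}²)/d_k, a_{k+1} = ⌊(a₀ + m_{k+1})/d_{k+1}⌋ (starting m₀ = 0, d₀ = 1), with convergents p_k = a_k·p_{k-1} + p_{k-2}, q_k = a_k·q_{k-1} + q_{k-2} (p₋₁ = 1, q₋₁ = 0):
  k = 0: a₀ = 9; p₀/q₀ = 9/1; p₀² − 84·q₀² = 81 − 84 = -3.
  k = 1: m = 9, d = 3, a = ⌊(9 + 9)/3⌋ = 6; p/q = (6·9 + 1)/(6·1 + 0) = 55/6; p² − 84·q² = 3025 − 3024 = 1.
  The first convergent with p² − 84·q² = 1 gives the fundamental solution (x₁, y₁) = (55, 6).
Step 2: Apply the recurrence (x_{n+1}, y_{n+1}) = (x₁x_n + 84y₁y_n, x₁y_n + y₁x_n) repeatedly.
  From (x_1, y_1) = (55, 6): x_2 = 55·55 + 84·6·6 = 6049; y_2 = 55·6 + 6·55 = 660.
  From (x_2, y_2) = (6049, 660): x_3 = 55·6049 + 84·6·660 = 665335; y_3 = 55·660 + 6·6049 = 72594.
Step 3: Verify x_3² - 84·y_3² = 442670662225 - 442670662224 = 1 (should be 1). ✓

(x_1, y_1) = (55, 6); (x_3, y_3) = (665335, 72594).


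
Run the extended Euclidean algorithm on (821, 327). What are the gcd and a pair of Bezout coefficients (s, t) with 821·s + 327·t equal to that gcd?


Euclidean algorithm on (821, 327) — divide until remainder is 0:
  821 = 2 · 327 + 167
  327 = 1 · 167 + 160
  167 = 1 · 160 + 7
  160 = 22 · 7 + 6
  7 = 1 · 6 + 1
  6 = 6 · 1 + 0
gcd(821, 327) = 1.
Track Bezout coefficients alongside the remainders: start with r₀ = 821 = a·1 + b·0 (s = 1, t = 0) and r₁ = 327 = a·0 + b·1 (s = 0, t = 1); each new remainder r_{k+1} = r_{k-1} − q_k·r_k inherits s_{k+1} = s_{k-1} − q_k·s_k, t_{k+1} = t_{k-1} − q_k·t_k, so r_k = a·s_k + b·t_k at every step:
  q = 2: r = 167, s = 1 − 2·0 = 1, t = 0 − 2·1 = -2  (check: 821·1 + 327·(-2) = 167)
  q = 1: r = 160, s = 0 − 1·1 = -1, t = 1 − 1·(-2) = 3  (check: 821·(-1) + 327·3 = 160)
  q = 1: r = 7, s = 1 − 1·(-1) = 2, t = -2 − 1·3 = -5  (check: 821·2 + 327·(-5) = 7)
  q = 22: r = 6, s = -1 − 22·2 = -45, t = 3 − 22·(-5) = 113  (check: 821·(-45) + 327·113 = 6)
  q = 1: r = 1, s = 2 − 1·(-45) = 47, t = -5 − 1·113 = -118  (check: 821·47 + 327·(-118) = 1)
The row with r = 1 (the gcd) gives the Bezout coefficients s = 47, t = -118.
Result: 821 · (47) + 327 · (-118) = 1.

gcd(821, 327) = 1; s = 47, t = -118 (check: 821·47 + 327·(-118) = 1).


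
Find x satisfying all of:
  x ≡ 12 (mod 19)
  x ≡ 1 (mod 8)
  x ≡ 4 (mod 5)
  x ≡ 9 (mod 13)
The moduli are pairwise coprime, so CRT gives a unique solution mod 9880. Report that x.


Product of moduli M = 19 · 8 · 5 · 13 = 9880.
Merge one congruence at a time:
  Start: x ≡ 12 (mod 19).
  Combine with x ≡ 1 (mod 8); new modulus lcm = 152.
    Write x = 12 + 19·t and substitute into x ≡ 1 (mod 8): 19·t ≡ 1 − 12 = -11 (mod 8).
    Reduce coefficients mod 8: 3·t ≡ 5 (mod 8).
    The inverse of 3 mod 8 is 3 (since 3·3 = 9 = 1·8 + 1), so t ≡ 3·5 = 15 ≡ 7 (mod 8).
    Then x = 12 + 19·7 = 145, valid modulo lcm(19, 8) = 152: x ≡ 145 (mod 152).
  Combine with x ≡ 4 (mod 5); new modulus lcm = 760.
    Write x = 145 + 152·t and substitute into x ≡ 4 (mod 5): 152·t ≡ 4 − 145 = -141 (mod 5).
    Reduce coefficients mod 5: 2·t ≡ 4 (mod 5).
    The inverse of 2 mod 5 is 3 (since 2·3 = 6 = 1·5 + 1), so t ≡ 3·4 = 12 ≡ 2 (mod 5).
    Then x = 145 + 152·2 = 449, valid modulo lcm(152, 5) = 760: x ≡ 449 (mod 760).
  Combine with x ≡ 9 (mod 13); new modulus lcm = 9880.
    Write x = 449 + 760·t and substitute into x ≡ 9 (mod 13): 760·t ≡ 9 − 449 = -440 (mod 13).
    Reduce coefficients mod 13: 6·t ≡ 2 (mod 13).
    The inverse of 6 mod 13 is 11 (since 6·11 = 66 = 5·13 + 1), so t ≡ 11·2 = 22 ≡ 9 (mod 13).
    Then x = 449 + 760·9 = 7289, valid modulo lcm(760, 13) = 9880: x ≡ 7289 (mod 9880).
Verify against each original: 7289 mod 19 = 12, 7289 mod 8 = 1, 7289 mod 5 = 4, 7289 mod 13 = 9.

x ≡ 7289 (mod 9880).


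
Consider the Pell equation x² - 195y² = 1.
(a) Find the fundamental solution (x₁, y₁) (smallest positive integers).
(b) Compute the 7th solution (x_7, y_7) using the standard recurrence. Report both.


Step 1: Find the fundamental solution (x₁, y₁) of x² - 195y² = 1.
  Expand √195 as a continued fraction. a₀ = ⌊√195⌋ = 13; iterate m_{k+1} = d_k·a_k − m_k, d_{k+1} = (195 − m_{k+1}²)/d_k, a_{k+1} = ⌊(a₀ + m_{k+1})/d_{k+1}⌋ (starting m₀ = 0, d₀ = 1), with convergents p_k = a_k·p_{k-1} + p_{k-2}, q_k = a_k·q_{k-1} + q_{k-2} (p₋₁ = 1, q₋₁ = 0):
  k = 0: a₀ = 13; p₀/q₀ = 13/1; p₀² − 195·q₀² = 169 − 195 = -26.
  k = 1: m = 13, d = 26, a = ⌊(13 + 13)/26⌋ = 1; p/q = (1·13 + 1)/(1·1 + 0) = 14/1; p² − 195·q² = 196 − 195 = 1.
  The first convergent with p² − 195·q² = 1 gives the fundamental solution (x₁, y₁) = (14, 1).
Step 2: Apply the recurrence (x_{n+1}, y_{n+1}) = (x₁x_n + 195y₁y_n, x₁y_n + y₁x_n) repeatedly.
  From (x_1, y_1) = (14, 1): x_2 = 14·14 + 195·1·1 = 391; y_2 = 14·1 + 1·14 = 28.
  From (x_2, y_2) = (391, 28): x_3 = 14·391 + 195·1·28 = 10934; y_3 = 14·28 + 1·391 = 783.
  From (x_3, y_3) = (10934, 783): x_4 = 14·10934 + 195·1·783 = 305761; y_4 = 14·783 + 1·10934 = 21896.
  From (x_4, y_4) = (305761, 21896): x_5 = 14·305761 + 195·1·21896 = 8550374; y_5 = 14·21896 + 1·305761 = 612305.
  From (x_5, y_5) = (8550374, 612305): x_6 = 14·8550374 + 195·1·612305 = 239104711; y_6 = 14·612305 + 1·8550374 = 17122644.
  From (x_6, y_6) = (239104711, 17122644): x_7 = 14·239104711 + 195·1·17122644 = 6686381534; y_7 = 14·17122644 + 1·239104711 = 478821727.
Step 3: Verify x_7² - 195·y_7² = 44707698018216193156 - 44707698018216193155 = 1 (should be 1). ✓

(x_1, y_1) = (14, 1); (x_7, y_7) = (6686381534, 478821727).


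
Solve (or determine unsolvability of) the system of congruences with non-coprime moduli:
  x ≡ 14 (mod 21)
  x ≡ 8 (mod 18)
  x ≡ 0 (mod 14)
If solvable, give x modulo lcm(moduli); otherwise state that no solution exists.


Moduli 21, 18, 14 are not pairwise coprime, so CRT works modulo lcm(m_i) when all pairwise compatibility conditions hold.
Pairwise compatibility: gcd(m_i, m_j) must divide a_i - a_j for every pair.
Merge one congruence at a time:
  Start: x ≡ 14 (mod 21).
  Combine with x ≡ 8 (mod 18): gcd(21, 18) = 3; 8 - 14 = -6, which IS divisible by 3, so compatible.
    Write x = 14 + 21·t and substitute into x ≡ 8 (mod 18): 21·t ≡ 8 − 14 = -6 (mod 18).
    Divide the congruence (and modulus) by g = 3: 7·t ≡ -2 (mod 6).
    Reduce coefficients mod 6: 1·t ≡ 4 (mod 6).
    So t ≡ 4 (mod 6).
    Then x = 14 + 21·4 = 98, valid modulo lcm(21, 18) = 126: x ≡ 98 (mod 126).
  Combine with x ≡ 0 (mod 14): gcd(126, 14) = 14; 0 - 98 = -98, which IS divisible by 14, so compatible.
    Write x = 98 + 126·t and substitute into x ≡ 0 (mod 14): 126·t ≡ 0 − 98 = -98 (mod 14).
    Divide the congruence (and modulus) by g = 14: 9·t ≡ -7 (mod 1).
    Modulo 1 every t works; take t = 0.
    Then x = 98 + 126·0 = 98, valid modulo lcm(126, 14) = 126: x ≡ 98 (mod 126).
Verify: 98 mod 21 = 14, 98 mod 18 = 8, 98 mod 14 = 0.

x ≡ 98 (mod 126).


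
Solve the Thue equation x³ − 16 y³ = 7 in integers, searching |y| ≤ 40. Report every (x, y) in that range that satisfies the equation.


The equation is x³ - 16y³ = 7. For fixed y, x³ = 16·y³ + 7, so a solution requires the RHS to be a perfect cube.
Strategy: iterate y from -40 to 40, compute RHS = 16·y³ + 7, and check whether it is a (positive or negative) perfect cube.
Check small values of y:
  y = 0: RHS = 7 is not a perfect cube.
  y = 1: RHS = 23 is not a perfect cube.
  y = -1: RHS = -9 is not a perfect cube.
  y = 2: RHS = 135 is not a perfect cube.
  y = -2: RHS = -121 is not a perfect cube.
  y = 3: RHS = 439 is not a perfect cube.
  y = -3: RHS = -425 is not a perfect cube.
Continuing the search up to |y| = 40 finds no solutions either.
No (x, y) in the scanned range satisfies the equation.

No integer solutions with |y| ≤ 40.


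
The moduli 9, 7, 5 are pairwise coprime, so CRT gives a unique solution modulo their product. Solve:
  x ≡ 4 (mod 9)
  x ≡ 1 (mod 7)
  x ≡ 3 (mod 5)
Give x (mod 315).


Moduli 9, 7, 5 are pairwise coprime; by CRT there is a unique solution modulo M = 9 · 7 · 5 = 315.
Solve pairwise, accumulating the modulus:
  Start with x ≡ 4 (mod 9).
  Combine with x ≡ 1 (mod 7): since gcd(9, 7) = 1, we get a unique residue mod 63.
    Write x = 4 + 9·t and substitute into x ≡ 1 (mod 7): 9·t ≡ 1 − 4 = -3 (mod 7).
    Reduce coefficients mod 7: 2·t ≡ 4 (mod 7).
    The inverse of 2 mod 7 is 4 (since 2·4 = 8 = 1·7 + 1), so t ≡ 4·4 = 16 ≡ 2 (mod 7).
    Then x = 4 + 9·2 = 22, valid modulo lcm(9, 7) = 63: x ≡ 22 (mod 63).
  Combine with x ≡ 3 (mod 5): since gcd(63, 5) = 1, we get a unique residue mod 315.
    Write x = 22 + 63·t and substitute into x ≡ 3 (mod 5): 63·t ≡ 3 − 22 = -19 (mod 5).
    Reduce coefficients mod 5: 3·t ≡ 1 (mod 5).
    The inverse of 3 mod 5 is 2 (since 3·2 = 6 = 1·5 + 1), so t ≡ 2·1 = 2 ≡ 2 (mod 5).
    Then x = 22 + 63·2 = 148, valid modulo lcm(63, 5) = 315: x ≡ 148 (mod 315).
Verify: 148 mod 9 = 4 ✓, 148 mod 7 = 1 ✓, 148 mod 5 = 3 ✓.

x ≡ 148 (mod 315).


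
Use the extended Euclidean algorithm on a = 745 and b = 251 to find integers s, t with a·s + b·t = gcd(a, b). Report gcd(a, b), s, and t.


Euclidean algorithm on (745, 251) — divide until remainder is 0:
  745 = 2 · 251 + 243
  251 = 1 · 243 + 8
  243 = 30 · 8 + 3
  8 = 2 · 3 + 2
  3 = 1 · 2 + 1
  2 = 2 · 1 + 0
gcd(745, 251) = 1.
Track Bezout coefficients alongside the remainders: start with r₀ = 745 = a·1 + b·0 (s = 1, t = 0) and r₁ = 251 = a·0 + b·1 (s = 0, t = 1); each new remainder r_{k+1} = r_{k-1} − q_k·r_k inherits s_{k+1} = s_{k-1} − q_k·s_k, t_{k+1} = t_{k-1} − q_k·t_k, so r_k = a·s_k + b·t_k at every step:
  q = 2: r = 243, s = 1 − 2·0 = 1, t = 0 − 2·1 = -2  (check: 745·1 + 251·(-2) = 243)
  q = 1: r = 8, s = 0 − 1·1 = -1, t = 1 − 1·(-2) = 3  (check: 745·(-1) + 251·3 = 8)
  q = 30: r = 3, s = 1 − 30·(-1) = 31, t = -2 − 30·3 = -92  (check: 745·31 + 251·(-92) = 3)
  q = 2: r = 2, s = -1 − 2·31 = -63, t = 3 − 2·(-92) = 187  (check: 745·(-63) + 251·187 = 2)
  q = 1: r = 1, s = 31 − 1·(-63) = 94, t = -92 − 1·187 = -279  (check: 745·94 + 251·(-279) = 1)
The row with r = 1 (the gcd) gives the Bezout coefficients s = 94, t = -279.
Result: 745 · (94) + 251 · (-279) = 1.

gcd(745, 251) = 1; s = 94, t = -279 (check: 745·94 + 251·(-279) = 1).


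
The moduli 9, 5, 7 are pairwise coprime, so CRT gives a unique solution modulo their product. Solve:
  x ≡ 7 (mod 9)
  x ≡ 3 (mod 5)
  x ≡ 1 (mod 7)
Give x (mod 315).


Moduli 9, 5, 7 are pairwise coprime; by CRT there is a unique solution modulo M = 9 · 5 · 7 = 315.
Solve pairwise, accumulating the modulus:
  Start with x ≡ 7 (mod 9).
  Combine with x ≡ 3 (mod 5): since gcd(9, 5) = 1, we get a unique residue mod 45.
    Write x = 7 + 9·t and substitute into x ≡ 3 (mod 5): 9·t ≡ 3 − 7 = -4 (mod 5).
    Reduce coefficients mod 5: 4·t ≡ 1 (mod 5).
    The inverse of 4 mod 5 is 4 (since 4·4 = 16 = 3·5 + 1), so t ≡ 4·1 = 4 ≡ 4 (mod 5).
    Then x = 7 + 9·4 = 43, valid modulo lcm(9, 5) = 45: x ≡ 43 (mod 45).
  Combine with x ≡ 1 (mod 7): since gcd(45, 7) = 1, we get a unique residue mod 315.
    Write x = 43 + 45·t and substitute into x ≡ 1 (mod 7): 45·t ≡ 1 − 43 = -42 (mod 7).
    Reduce coefficients mod 7: 3·t ≡ 0 (mod 7).
    The inverse of 3 mod 7 is 5 (since 3·5 = 15 = 2·7 + 1), so t ≡ 5·0 = 0 ≡ 0 (mod 7).
    Then x = 43 + 45·0 = 43, valid modulo lcm(45, 7) = 315: x ≡ 43 (mod 315).
Verify: 43 mod 9 = 7 ✓, 43 mod 5 = 3 ✓, 43 mod 7 = 1 ✓.

x ≡ 43 (mod 315).


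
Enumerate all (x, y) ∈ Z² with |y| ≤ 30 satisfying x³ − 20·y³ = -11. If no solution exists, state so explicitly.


The equation is x³ - 20y³ = -11. For fixed y, x³ = 20·y³ − 11, so a solution requires the RHS to be a perfect cube.
Strategy: iterate y from -30 to 30, compute RHS = 20·y³ − 11, and check whether it is a (positive or negative) perfect cube.
Check small values of y:
  y = 0: RHS = -11 is not a perfect cube.
  y = 1: RHS = 9 is not a perfect cube.
  y = -1: RHS = -31 is not a perfect cube.
  y = 2: RHS = 149 is not a perfect cube.
  y = -2: RHS = -171 is not a perfect cube.
  y = 3: RHS = 529 is not a perfect cube.
  y = -3: RHS = -551 is not a perfect cube.
Continuing the search up to |y| = 30 finds no solutions either.
No (x, y) in the scanned range satisfies the equation.

No integer solutions with |y| ≤ 30.


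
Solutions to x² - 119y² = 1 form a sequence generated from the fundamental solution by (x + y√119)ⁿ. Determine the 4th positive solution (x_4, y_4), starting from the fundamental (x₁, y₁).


Step 1: Find the fundamental solution (x₁, y₁) of x² - 119y² = 1.
  Expand √119 as a continued fraction. a₀ = ⌊√119⌋ = 10; iterate m_{k+1} = d_k·a_k − m_k, d_{k+1} = (119 − m_{k+1}²)/d_k, a_{k+1} = ⌊(a₀ + m_{k+1})/d_{k+1}⌋ (starting m₀ = 0, d₀ = 1), with convergents p_k = a_k·p_{k-1} + p_{k-2}, q_k = a_k·q_{k-1} + q_{k-2} (p₋₁ = 1, q₋₁ = 0):
  k = 0: a₀ = 10; p₀/q₀ = 10/1; p₀² − 119·q₀² = 100 − 119 = -19.
  k = 1: m = 10, d = 19, a = ⌊(10 + 10)/19⌋ = 1; p/q = (1·10 + 1)/(1·1 + 0) = 11/1; p² − 119·q² = 121 − 119 = 2.
  k = 2: m = 9, d = 2, a = ⌊(10 + 9)/2⌋ = 9; p/q = (9·11 + 10)/(9·1 + 1) = 109/10; p² − 119·q² = 11881 − 11900 = -19.
  k = 3: m = 9, d = 19, a = ⌊(10 + 9)/19⌋ = 1; p/q = (1·109 + 11)/(1·10 + 1) = 120/11; p² − 119·q² = 14400 − 14399 = 1.
  The first convergent with p² − 119·q² = 1 gives the fundamental solution (x₁, y₁) = (120, 11).
Step 2: Apply the recurrence (x_{n+1}, y_{n+1}) = (x₁x_n + 119y₁y_n, x₁y_n + y₁x_n) repeatedly.
  From (x_1, y_1) = (120, 11): x_2 = 120·120 + 119·11·11 = 28799; y_2 = 120·11 + 11·120 = 2640.
  From (x_2, y_2) = (28799, 2640): x_3 = 120·28799 + 119·11·2640 = 6911640; y_3 = 120·2640 + 11·28799 = 633589.
  From (x_3, y_3) = (6911640, 633589): x_4 = 120·6911640 + 119·11·633589 = 1658764801; y_4 = 120·633589 + 11·6911640 = 152058720.
Step 3: Verify x_4² - 119·y_4² = 2751500665036569601 - 2751500665036569600 = 1 (should be 1). ✓

(x_1, y_1) = (120, 11); (x_4, y_4) = (1658764801, 152058720).


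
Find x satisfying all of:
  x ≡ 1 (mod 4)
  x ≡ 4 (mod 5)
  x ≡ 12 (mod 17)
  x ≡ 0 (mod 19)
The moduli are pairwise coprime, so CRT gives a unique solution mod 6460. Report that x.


Product of moduli M = 4 · 5 · 17 · 19 = 6460.
Merge one congruence at a time:
  Start: x ≡ 1 (mod 4).
  Combine with x ≡ 4 (mod 5); new modulus lcm = 20.
    Write x = 1 + 4·t and substitute into x ≡ 4 (mod 5): 4·t ≡ 4 − 1 = 3 (mod 5).
    The inverse of 4 mod 5 is 4 (since 4·4 = 16 = 3·5 + 1), so t ≡ 4·3 = 12 ≡ 2 (mod 5).
    Then x = 1 + 4·2 = 9, valid modulo lcm(4, 5) = 20: x ≡ 9 (mod 20).
  Combine with x ≡ 12 (mod 17); new modulus lcm = 340.
    Write x = 9 + 20·t and substitute into x ≡ 12 (mod 17): 20·t ≡ 12 − 9 = 3 (mod 17).
    Reduce coefficients mod 17: 3·t ≡ 3 (mod 17).
    The inverse of 3 mod 17 is 6 (since 3·6 = 18 = 1·17 + 1), so t ≡ 6·3 = 18 ≡ 1 (mod 17).
    Then x = 9 + 20·1 = 29, valid modulo lcm(20, 17) = 340: x ≡ 29 (mod 340).
  Combine with x ≡ 0 (mod 19); new modulus lcm = 6460.
    Write x = 29 + 340·t and substitute into x ≡ 0 (mod 19): 340·t ≡ 0 − 29 = -29 (mod 19).
    Reduce coefficients mod 19: 17·t ≡ 9 (mod 19).
    The inverse of 17 mod 19 is 9 (since 17·9 = 153 = 8·19 + 1), so t ≡ 9·9 = 81 ≡ 5 (mod 19).
    Then x = 29 + 340·5 = 1729, valid modulo lcm(340, 19) = 6460: x ≡ 1729 (mod 6460).
Verify against each original: 1729 mod 4 = 1, 1729 mod 5 = 4, 1729 mod 17 = 12, 1729 mod 19 = 0.

x ≡ 1729 (mod 6460).


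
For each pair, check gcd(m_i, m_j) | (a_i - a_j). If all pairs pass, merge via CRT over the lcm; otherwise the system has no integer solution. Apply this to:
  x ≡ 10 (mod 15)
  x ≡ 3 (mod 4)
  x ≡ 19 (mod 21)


Moduli 15, 4, 21 are not pairwise coprime, so CRT works modulo lcm(m_i) when all pairwise compatibility conditions hold.
Pairwise compatibility: gcd(m_i, m_j) must divide a_i - a_j for every pair.
Merge one congruence at a time:
  Start: x ≡ 10 (mod 15).
  Combine with x ≡ 3 (mod 4): gcd(15, 4) = 1; 3 - 10 = -7, which IS divisible by 1, so compatible.
    Write x = 10 + 15·t and substitute into x ≡ 3 (mod 4): 15·t ≡ 3 − 10 = -7 (mod 4).
    Reduce coefficients mod 4: 3·t ≡ 1 (mod 4).
    The inverse of 3 mod 4 is 3 (since 3·3 = 9 = 2·4 + 1), so t ≡ 3·1 = 3 ≡ 3 (mod 4).
    Then x = 10 + 15·3 = 55, valid modulo lcm(15, 4) = 60: x ≡ 55 (mod 60).
  Combine with x ≡ 19 (mod 21): gcd(60, 21) = 3; 19 - 55 = -36, which IS divisible by 3, so compatible.
    Write x = 55 + 60·t and substitute into x ≡ 19 (mod 21): 60·t ≡ 19 − 55 = -36 (mod 21).
    Divide the congruence (and modulus) by g = 3: 20·t ≡ -12 (mod 7).
    Reduce coefficients mod 7: 6·t ≡ 2 (mod 7).
    The inverse of 6 mod 7 is 6 (since 6·6 = 36 = 5·7 + 1), so t ≡ 6·2 = 12 ≡ 5 (mod 7).
    Then x = 55 + 60·5 = 355, valid modulo lcm(60, 21) = 420: x ≡ 355 (mod 420).
Verify: 355 mod 15 = 10, 355 mod 4 = 3, 355 mod 21 = 19.

x ≡ 355 (mod 420).
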